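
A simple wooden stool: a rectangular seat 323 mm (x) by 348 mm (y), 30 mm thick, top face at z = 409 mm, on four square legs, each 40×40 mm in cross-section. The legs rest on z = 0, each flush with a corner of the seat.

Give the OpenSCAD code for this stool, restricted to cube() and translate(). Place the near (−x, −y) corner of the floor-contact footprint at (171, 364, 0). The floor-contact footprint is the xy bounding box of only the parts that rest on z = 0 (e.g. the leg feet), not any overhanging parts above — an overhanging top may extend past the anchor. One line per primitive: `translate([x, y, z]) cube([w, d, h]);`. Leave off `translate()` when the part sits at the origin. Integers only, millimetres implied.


// leg_h = 409 - 30 = 379
translate([171, 364, 379]) cube([323, 348, 30]);
translate([171, 364, 0]) cube([40, 40, 379]);
translate([454, 364, 0]) cube([40, 40, 379]);
translate([171, 672, 0]) cube([40, 40, 379]);
translate([454, 672, 0]) cube([40, 40, 379]);


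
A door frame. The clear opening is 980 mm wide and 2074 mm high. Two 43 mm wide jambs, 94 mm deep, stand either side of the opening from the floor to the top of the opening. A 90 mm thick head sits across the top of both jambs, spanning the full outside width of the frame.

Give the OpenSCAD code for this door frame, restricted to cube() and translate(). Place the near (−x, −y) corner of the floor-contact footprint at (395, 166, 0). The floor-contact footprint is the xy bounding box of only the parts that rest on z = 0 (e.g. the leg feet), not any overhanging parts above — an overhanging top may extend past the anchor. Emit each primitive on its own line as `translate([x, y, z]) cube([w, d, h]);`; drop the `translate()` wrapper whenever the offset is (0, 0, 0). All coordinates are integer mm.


translate([395, 166, 0]) cube([43, 94, 2074]);
translate([1418, 166, 0]) cube([43, 94, 2074]);
translate([395, 166, 2074]) cube([1066, 94, 90]);


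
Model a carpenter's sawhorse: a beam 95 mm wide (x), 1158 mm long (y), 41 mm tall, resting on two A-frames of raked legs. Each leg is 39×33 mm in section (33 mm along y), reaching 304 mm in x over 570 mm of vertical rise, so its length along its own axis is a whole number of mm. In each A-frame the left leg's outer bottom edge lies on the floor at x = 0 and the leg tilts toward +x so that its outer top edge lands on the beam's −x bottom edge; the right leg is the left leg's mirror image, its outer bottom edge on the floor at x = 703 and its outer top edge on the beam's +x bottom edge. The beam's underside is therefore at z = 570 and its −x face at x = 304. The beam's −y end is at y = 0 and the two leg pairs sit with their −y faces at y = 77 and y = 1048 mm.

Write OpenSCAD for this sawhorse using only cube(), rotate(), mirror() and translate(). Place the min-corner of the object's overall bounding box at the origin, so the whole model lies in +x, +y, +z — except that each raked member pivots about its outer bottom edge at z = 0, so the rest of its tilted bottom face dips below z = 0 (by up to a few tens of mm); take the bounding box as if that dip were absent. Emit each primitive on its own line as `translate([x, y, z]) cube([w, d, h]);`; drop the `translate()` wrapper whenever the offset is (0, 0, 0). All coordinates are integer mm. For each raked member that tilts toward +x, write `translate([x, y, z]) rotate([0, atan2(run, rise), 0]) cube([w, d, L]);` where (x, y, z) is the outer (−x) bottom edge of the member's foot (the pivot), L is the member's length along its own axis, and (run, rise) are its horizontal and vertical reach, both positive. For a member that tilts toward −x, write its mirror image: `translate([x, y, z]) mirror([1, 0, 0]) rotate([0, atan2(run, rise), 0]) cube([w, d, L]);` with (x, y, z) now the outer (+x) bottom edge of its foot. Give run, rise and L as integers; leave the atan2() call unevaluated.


translate([304, 0, 570]) cube([95, 1158, 41]);
translate([0, 77, 0]) rotate([0, atan2(304, 570), 0]) cube([39, 33, 646]);
translate([703, 77, 0]) mirror([1, 0, 0]) rotate([0, atan2(304, 570), 0]) cube([39, 33, 646]);
translate([0, 1048, 0]) rotate([0, atan2(304, 570), 0]) cube([39, 33, 646]);
translate([703, 1048, 0]) mirror([1, 0, 0]) rotate([0, atan2(304, 570), 0]) cube([39, 33, 646]);


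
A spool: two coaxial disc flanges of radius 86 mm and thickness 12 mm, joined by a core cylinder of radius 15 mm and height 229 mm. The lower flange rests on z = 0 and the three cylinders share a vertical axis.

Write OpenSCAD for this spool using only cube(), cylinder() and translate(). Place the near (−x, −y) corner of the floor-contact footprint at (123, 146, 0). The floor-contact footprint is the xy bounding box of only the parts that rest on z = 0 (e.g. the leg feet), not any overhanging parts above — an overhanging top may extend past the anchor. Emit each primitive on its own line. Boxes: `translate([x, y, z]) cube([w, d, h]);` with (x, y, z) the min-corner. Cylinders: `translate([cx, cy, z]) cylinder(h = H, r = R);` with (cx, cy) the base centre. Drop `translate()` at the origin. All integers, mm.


translate([209, 232, 0]) cylinder(h = 12, r = 86);
translate([209, 232, 12]) cylinder(h = 229, r = 15);
translate([209, 232, 241]) cylinder(h = 12, r = 86);


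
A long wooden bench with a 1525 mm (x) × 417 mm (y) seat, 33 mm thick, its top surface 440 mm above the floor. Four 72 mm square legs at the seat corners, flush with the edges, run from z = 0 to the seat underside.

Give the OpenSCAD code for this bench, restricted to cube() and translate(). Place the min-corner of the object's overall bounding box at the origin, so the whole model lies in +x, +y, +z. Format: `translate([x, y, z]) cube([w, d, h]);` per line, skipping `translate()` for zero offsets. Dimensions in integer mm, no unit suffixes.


translate([0, 0, 407]) cube([1525, 417, 33]);
cube([72, 72, 407]);
translate([0, 345, 0]) cube([72, 72, 407]);
translate([1453, 0, 0]) cube([72, 72, 407]);
translate([1453, 345, 0]) cube([72, 72, 407]);


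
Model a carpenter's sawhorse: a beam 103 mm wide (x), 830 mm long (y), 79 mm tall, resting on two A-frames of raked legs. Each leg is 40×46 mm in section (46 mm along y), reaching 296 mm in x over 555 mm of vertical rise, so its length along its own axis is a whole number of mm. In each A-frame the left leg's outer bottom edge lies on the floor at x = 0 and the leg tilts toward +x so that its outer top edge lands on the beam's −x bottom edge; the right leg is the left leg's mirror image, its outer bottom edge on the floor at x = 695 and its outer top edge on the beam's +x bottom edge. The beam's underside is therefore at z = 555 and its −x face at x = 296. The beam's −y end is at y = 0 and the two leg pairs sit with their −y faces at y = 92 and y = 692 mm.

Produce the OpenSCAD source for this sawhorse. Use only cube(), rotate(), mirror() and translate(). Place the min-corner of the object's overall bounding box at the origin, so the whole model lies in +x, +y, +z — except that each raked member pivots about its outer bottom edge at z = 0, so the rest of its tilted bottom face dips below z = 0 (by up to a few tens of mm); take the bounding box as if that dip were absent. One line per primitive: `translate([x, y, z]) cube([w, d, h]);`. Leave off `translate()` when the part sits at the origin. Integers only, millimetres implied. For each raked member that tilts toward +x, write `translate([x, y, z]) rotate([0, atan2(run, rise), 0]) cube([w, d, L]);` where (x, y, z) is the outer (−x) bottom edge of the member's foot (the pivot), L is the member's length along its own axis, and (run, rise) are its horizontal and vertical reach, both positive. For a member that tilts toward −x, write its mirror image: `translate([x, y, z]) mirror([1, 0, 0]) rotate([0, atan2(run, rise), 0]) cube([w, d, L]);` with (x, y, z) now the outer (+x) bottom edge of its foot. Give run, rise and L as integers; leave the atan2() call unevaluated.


translate([296, 0, 555]) cube([103, 830, 79]);
translate([0, 92, 0]) rotate([0, atan2(296, 555), 0]) cube([40, 46, 629]);
translate([695, 92, 0]) mirror([1, 0, 0]) rotate([0, atan2(296, 555), 0]) cube([40, 46, 629]);
translate([0, 692, 0]) rotate([0, atan2(296, 555), 0]) cube([40, 46, 629]);
translate([695, 692, 0]) mirror([1, 0, 0]) rotate([0, atan2(296, 555), 0]) cube([40, 46, 629]);


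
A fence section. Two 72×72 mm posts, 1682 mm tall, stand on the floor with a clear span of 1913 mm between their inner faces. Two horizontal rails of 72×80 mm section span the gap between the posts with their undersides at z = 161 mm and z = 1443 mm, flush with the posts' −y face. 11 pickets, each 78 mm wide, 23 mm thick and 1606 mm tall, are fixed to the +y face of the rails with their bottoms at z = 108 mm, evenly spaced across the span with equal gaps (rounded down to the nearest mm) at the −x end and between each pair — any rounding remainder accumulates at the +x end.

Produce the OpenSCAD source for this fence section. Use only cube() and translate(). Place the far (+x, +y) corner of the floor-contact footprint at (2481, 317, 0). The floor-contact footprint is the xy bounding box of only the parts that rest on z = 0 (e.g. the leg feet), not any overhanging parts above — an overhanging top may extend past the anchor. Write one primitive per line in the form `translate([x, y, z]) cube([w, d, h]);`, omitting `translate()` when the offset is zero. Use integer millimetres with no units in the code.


translate([424, 245, 0]) cube([72, 72, 1682]);
translate([2409, 245, 0]) cube([72, 72, 1682]);
translate([496, 245, 161]) cube([1913, 72, 80]);
translate([496, 245, 1443]) cube([1913, 72, 80]);
translate([583, 317, 108]) cube([78, 23, 1606]);
translate([748, 317, 108]) cube([78, 23, 1606]);
translate([913, 317, 108]) cube([78, 23, 1606]);
translate([1078, 317, 108]) cube([78, 23, 1606]);
translate([1243, 317, 108]) cube([78, 23, 1606]);
translate([1408, 317, 108]) cube([78, 23, 1606]);
translate([1573, 317, 108]) cube([78, 23, 1606]);
translate([1738, 317, 108]) cube([78, 23, 1606]);
translate([1903, 317, 108]) cube([78, 23, 1606]);
translate([2068, 317, 108]) cube([78, 23, 1606]);
translate([2233, 317, 108]) cube([78, 23, 1606]);


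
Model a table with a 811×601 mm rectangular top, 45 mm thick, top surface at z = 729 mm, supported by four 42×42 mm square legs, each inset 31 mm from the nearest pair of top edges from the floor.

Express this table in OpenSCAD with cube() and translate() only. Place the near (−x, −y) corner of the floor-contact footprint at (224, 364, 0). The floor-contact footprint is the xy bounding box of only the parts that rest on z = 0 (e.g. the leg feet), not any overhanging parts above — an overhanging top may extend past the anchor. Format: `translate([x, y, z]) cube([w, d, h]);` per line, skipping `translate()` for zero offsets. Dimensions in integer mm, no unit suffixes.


// leg_h = 729 - 45 = 684
translate([193, 333, 684]) cube([811, 601, 45]);
translate([224, 364, 0]) cube([42, 42, 684]);
translate([931, 364, 0]) cube([42, 42, 684]);
translate([224, 861, 0]) cube([42, 42, 684]);
translate([931, 861, 0]) cube([42, 42, 684]);


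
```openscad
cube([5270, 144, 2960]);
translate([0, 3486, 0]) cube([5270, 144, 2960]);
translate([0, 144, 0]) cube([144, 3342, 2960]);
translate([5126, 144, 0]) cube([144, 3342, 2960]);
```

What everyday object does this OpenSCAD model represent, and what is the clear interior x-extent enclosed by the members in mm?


A house (or room) frame. The interior width is 4982 mm.

Four 2960 mm walls enclosing a rectangle with no floor or roof — a room or house frame. Outside width is 5270 mm and wall thickness is 144 mm, so the interior width is 5270 − 2 × 144 = 4982 mm.


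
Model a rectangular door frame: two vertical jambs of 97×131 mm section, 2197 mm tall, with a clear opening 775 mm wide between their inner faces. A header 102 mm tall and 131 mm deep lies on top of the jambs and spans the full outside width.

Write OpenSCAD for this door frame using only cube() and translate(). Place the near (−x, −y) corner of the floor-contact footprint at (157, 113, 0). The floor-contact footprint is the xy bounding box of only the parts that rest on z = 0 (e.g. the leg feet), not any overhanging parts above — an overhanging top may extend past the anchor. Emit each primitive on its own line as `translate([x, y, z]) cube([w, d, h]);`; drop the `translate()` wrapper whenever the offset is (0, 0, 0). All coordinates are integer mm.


translate([157, 113, 0]) cube([97, 131, 2197]);
translate([1029, 113, 0]) cube([97, 131, 2197]);
translate([157, 113, 2197]) cube([969, 131, 102]);


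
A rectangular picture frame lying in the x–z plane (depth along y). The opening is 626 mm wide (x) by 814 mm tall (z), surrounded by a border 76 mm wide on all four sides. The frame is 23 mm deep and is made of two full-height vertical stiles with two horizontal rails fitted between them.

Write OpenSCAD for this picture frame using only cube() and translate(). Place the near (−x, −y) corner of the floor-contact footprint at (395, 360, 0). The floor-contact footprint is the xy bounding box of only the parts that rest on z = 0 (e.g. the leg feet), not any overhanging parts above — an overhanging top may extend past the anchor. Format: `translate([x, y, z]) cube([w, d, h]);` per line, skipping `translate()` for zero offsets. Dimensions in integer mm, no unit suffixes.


translate([395, 360, 0]) cube([76, 23, 966]);
translate([1097, 360, 0]) cube([76, 23, 966]);
translate([471, 360, 0]) cube([626, 23, 76]);
translate([471, 360, 890]) cube([626, 23, 76]);


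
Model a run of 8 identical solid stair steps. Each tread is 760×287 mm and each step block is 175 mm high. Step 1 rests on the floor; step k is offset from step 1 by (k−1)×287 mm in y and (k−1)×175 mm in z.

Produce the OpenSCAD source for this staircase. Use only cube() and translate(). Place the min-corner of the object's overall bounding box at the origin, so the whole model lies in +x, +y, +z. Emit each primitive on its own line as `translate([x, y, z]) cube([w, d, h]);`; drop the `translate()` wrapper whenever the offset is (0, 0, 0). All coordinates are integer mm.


cube([760, 287, 175]);
translate([0, 287, 175]) cube([760, 287, 175]);
translate([0, 574, 350]) cube([760, 287, 175]);
translate([0, 861, 525]) cube([760, 287, 175]);
translate([0, 1148, 700]) cube([760, 287, 175]);
translate([0, 1435, 875]) cube([760, 287, 175]);
translate([0, 1722, 1050]) cube([760, 287, 175]);
translate([0, 2009, 1225]) cube([760, 287, 175]);


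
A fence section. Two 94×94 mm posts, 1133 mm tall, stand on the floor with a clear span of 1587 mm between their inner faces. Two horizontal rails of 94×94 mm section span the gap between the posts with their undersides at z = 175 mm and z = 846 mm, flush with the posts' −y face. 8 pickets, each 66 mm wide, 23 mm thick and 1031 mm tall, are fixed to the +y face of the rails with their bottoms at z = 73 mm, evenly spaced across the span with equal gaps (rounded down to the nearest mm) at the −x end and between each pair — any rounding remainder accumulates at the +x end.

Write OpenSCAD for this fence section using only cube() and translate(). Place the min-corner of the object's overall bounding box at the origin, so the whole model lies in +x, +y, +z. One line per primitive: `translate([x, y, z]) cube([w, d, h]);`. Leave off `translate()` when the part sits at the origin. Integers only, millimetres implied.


cube([94, 94, 1133]);
translate([1681, 0, 0]) cube([94, 94, 1133]);
translate([94, 0, 175]) cube([1587, 94, 94]);
translate([94, 0, 846]) cube([1587, 94, 94]);
translate([211, 94, 73]) cube([66, 23, 1031]);
translate([394, 94, 73]) cube([66, 23, 1031]);
translate([577, 94, 73]) cube([66, 23, 1031]);
translate([760, 94, 73]) cube([66, 23, 1031]);
translate([943, 94, 73]) cube([66, 23, 1031]);
translate([1126, 94, 73]) cube([66, 23, 1031]);
translate([1309, 94, 73]) cube([66, 23, 1031]);
translate([1492, 94, 73]) cube([66, 23, 1031]);


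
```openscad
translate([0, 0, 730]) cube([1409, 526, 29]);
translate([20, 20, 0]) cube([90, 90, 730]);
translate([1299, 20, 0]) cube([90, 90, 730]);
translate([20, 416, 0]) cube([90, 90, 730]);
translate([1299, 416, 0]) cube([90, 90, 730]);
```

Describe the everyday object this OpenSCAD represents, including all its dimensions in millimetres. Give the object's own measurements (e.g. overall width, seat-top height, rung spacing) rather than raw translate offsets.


A table: top 1409 mm (x) × 526 mm (y), 29 mm thick, upper face at z = 759 mm, on four 90×90 mm square legs, each inset 20 mm from the nearest pair of top edges from z = 0 to the bottom of the top.


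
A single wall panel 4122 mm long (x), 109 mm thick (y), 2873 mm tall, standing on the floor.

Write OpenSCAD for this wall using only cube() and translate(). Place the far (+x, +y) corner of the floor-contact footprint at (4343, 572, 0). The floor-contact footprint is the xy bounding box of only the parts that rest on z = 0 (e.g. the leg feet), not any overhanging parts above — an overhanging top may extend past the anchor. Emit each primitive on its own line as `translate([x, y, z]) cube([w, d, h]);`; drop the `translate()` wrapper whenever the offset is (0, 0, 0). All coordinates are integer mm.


translate([221, 463, 0]) cube([4122, 109, 2873]);


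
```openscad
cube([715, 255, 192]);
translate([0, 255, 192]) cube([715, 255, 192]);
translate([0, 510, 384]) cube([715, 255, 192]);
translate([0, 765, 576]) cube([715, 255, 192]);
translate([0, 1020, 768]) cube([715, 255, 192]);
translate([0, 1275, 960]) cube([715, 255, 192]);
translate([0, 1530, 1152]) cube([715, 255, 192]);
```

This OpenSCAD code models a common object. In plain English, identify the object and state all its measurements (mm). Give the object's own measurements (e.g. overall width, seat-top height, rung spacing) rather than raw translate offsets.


A straight staircase of 7 solid steps. Each step is 715 mm wide (x), 255 mm deep (y, the going) and 192 mm tall (the rise). The first step rests on the floor; each subsequent step sits one going further in +y and one rise higher in +z, directly behind and above the previous step with no overlap.


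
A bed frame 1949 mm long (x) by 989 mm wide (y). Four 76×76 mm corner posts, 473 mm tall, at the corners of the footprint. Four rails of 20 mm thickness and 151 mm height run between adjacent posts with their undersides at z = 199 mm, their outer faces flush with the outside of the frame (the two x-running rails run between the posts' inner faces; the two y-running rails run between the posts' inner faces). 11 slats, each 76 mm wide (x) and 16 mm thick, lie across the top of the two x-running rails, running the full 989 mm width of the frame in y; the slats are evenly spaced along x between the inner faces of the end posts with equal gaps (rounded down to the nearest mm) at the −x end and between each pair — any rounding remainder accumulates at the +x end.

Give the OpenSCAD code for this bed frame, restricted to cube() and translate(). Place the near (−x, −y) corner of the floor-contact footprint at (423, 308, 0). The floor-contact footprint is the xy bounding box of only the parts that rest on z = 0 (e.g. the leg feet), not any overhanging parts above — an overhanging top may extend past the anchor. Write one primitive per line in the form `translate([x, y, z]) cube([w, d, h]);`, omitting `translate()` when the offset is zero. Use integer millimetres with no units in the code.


translate([423, 308, 0]) cube([76, 76, 473]);
translate([423, 1221, 0]) cube([76, 76, 473]);
translate([2296, 308, 0]) cube([76, 76, 473]);
translate([2296, 1221, 0]) cube([76, 76, 473]);
translate([499, 308, 199]) cube([1797, 20, 151]);
translate([499, 1277, 199]) cube([1797, 20, 151]);
translate([423, 384, 199]) cube([20, 837, 151]);
translate([2352, 384, 199]) cube([20, 837, 151]);
translate([579, 308, 350]) cube([76, 989, 16]);
translate([735, 308, 350]) cube([76, 989, 16]);
translate([891, 308, 350]) cube([76, 989, 16]);
translate([1047, 308, 350]) cube([76, 989, 16]);
translate([1203, 308, 350]) cube([76, 989, 16]);
translate([1359, 308, 350]) cube([76, 989, 16]);
translate([1515, 308, 350]) cube([76, 989, 16]);
translate([1671, 308, 350]) cube([76, 989, 16]);
translate([1827, 308, 350]) cube([76, 989, 16]);
translate([1983, 308, 350]) cube([76, 989, 16]);
translate([2139, 308, 350]) cube([76, 989, 16]);


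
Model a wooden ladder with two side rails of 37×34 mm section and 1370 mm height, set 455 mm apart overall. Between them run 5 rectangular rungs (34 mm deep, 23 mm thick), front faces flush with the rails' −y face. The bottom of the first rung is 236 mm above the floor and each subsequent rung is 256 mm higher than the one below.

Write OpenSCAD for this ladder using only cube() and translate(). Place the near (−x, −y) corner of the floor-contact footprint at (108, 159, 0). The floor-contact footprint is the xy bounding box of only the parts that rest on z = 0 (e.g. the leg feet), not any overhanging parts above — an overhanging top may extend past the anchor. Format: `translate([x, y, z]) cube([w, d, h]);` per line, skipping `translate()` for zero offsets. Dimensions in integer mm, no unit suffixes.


// rung span = 455 - 2*37 = 381
// rung[k] z = 236 + k*256
translate([108, 159, 0]) cube([37, 34, 1370]);
translate([526, 159, 0]) cube([37, 34, 1370]);
translate([145, 159, 236]) cube([381, 34, 23]);
translate([145, 159, 492]) cube([381, 34, 23]);
translate([145, 159, 748]) cube([381, 34, 23]);
translate([145, 159, 1004]) cube([381, 34, 23]);
translate([145, 159, 1260]) cube([381, 34, 23]);


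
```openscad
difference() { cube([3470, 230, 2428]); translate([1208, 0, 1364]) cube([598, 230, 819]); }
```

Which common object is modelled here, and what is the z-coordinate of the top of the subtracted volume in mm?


A wall with a window opening. The window head height is 2183 mm.

A wall with a rectangular opening subtracted — a window. Sill at z = 1364, opening 819 mm tall, so the head is at 1364 + 819 = 2183 mm.


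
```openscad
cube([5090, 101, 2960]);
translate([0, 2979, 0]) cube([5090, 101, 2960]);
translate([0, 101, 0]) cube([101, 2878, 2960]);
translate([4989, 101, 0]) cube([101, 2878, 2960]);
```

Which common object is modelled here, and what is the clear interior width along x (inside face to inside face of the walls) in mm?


A house (or room) frame. The interior width is 4888 mm.

Four 2960 mm walls enclosing a rectangle with no floor or roof — a room or house frame. Outside width is 5090 mm and wall thickness is 101 mm, so the interior width is 5090 − 2 × 101 = 4888 mm.


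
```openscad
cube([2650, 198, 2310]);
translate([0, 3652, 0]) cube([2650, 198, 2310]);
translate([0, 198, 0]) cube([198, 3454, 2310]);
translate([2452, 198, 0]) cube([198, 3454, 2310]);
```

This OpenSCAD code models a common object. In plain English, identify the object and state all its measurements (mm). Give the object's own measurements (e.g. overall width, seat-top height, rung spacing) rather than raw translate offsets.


The wall frame of a small rectangular building: four walls, each 2310 mm tall and 198 mm thick, enclosing a footprint 2650 mm (x) by 3850 mm (y) outside-to-outside, with no floor or roof. The front and back walls (the −y and +y sides) span the full width; the two side walls fit between them.


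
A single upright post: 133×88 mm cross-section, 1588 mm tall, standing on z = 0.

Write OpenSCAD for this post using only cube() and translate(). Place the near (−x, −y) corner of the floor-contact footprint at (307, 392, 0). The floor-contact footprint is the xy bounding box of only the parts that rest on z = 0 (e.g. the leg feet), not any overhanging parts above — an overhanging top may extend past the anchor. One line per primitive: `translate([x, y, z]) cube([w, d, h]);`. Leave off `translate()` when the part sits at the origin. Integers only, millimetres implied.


translate([307, 392, 0]) cube([133, 88, 1588]);


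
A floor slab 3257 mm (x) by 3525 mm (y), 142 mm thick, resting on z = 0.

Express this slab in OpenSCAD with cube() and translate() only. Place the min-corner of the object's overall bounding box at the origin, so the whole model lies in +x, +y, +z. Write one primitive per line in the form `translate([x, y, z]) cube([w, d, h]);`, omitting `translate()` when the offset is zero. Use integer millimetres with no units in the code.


cube([3257, 3525, 142]);


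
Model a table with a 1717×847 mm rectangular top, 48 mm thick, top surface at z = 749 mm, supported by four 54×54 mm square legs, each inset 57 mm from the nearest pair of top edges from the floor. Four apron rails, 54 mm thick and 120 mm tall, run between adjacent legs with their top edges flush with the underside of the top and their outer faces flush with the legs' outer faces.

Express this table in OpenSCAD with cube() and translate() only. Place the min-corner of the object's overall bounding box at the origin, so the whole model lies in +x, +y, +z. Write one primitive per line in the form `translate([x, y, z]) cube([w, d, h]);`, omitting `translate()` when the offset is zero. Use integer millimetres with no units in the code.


// leg_h = 749 - 48 = 701
// apron z = 701 - 120 = 581
translate([0, 0, 701]) cube([1717, 847, 48]);
translate([57, 57, 0]) cube([54, 54, 701]);
translate([1606, 57, 0]) cube([54, 54, 701]);
translate([57, 736, 0]) cube([54, 54, 701]);
translate([1606, 736, 0]) cube([54, 54, 701]);
translate([111, 57, 581]) cube([1495, 54, 120]);
translate([111, 736, 581]) cube([1495, 54, 120]);
translate([57, 111, 581]) cube([54, 625, 120]);
translate([1606, 111, 581]) cube([54, 625, 120]);


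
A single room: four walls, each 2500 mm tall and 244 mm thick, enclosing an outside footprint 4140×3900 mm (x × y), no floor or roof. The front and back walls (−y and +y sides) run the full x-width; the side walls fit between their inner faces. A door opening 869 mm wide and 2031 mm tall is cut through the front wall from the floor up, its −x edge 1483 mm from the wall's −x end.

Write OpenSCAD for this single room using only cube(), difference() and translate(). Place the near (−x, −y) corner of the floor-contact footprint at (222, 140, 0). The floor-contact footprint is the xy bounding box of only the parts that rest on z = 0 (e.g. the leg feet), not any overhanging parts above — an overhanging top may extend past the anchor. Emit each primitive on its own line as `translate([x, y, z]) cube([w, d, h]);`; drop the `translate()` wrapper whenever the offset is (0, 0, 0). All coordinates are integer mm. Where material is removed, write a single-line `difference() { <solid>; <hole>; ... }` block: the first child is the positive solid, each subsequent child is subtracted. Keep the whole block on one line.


difference() { translate([222, 140, 0]) cube([4140, 244, 2500]); translate([1705, 140, 0]) cube([869, 244, 2031]); }
translate([222, 3796, 0]) cube([4140, 244, 2500]);
translate([222, 384, 0]) cube([244, 3412, 2500]);
translate([4118, 384, 0]) cube([244, 3412, 2500]);


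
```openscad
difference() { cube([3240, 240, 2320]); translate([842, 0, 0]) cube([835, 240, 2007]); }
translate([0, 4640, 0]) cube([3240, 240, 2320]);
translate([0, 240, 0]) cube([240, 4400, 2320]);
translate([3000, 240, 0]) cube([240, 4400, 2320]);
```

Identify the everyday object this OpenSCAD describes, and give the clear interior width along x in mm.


A single room. The interior width is 2760 mm.

Four walls enclosing a rectangle with a door in the front wall — a room. Outside width 3240 minus two 240 mm walls gives 2760 mm.


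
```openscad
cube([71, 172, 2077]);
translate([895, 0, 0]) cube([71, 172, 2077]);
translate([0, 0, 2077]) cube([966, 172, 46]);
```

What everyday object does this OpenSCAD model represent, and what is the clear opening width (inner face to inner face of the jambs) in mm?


A door frame. The clear opening width is 824 mm.

Two 2077 mm tall posts with a header on top — a door frame. The left jamb is 71 mm wide at x = 0; the right jamb starts at x = 895. The clear opening is 895 − 71 = 824 mm.


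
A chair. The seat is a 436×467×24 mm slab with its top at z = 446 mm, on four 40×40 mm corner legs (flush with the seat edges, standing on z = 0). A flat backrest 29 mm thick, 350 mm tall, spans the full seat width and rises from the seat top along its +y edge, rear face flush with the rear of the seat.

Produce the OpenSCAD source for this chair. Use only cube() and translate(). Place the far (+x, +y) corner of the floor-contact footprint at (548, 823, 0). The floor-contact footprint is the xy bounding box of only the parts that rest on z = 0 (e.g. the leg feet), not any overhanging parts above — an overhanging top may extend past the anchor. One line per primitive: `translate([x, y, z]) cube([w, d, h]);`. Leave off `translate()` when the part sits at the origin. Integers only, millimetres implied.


// leg_h = 446 - 24 = 422
translate([112, 356, 422]) cube([436, 467, 24]);
translate([112, 356, 0]) cube([40, 40, 422]);
translate([508, 356, 0]) cube([40, 40, 422]);
translate([112, 783, 0]) cube([40, 40, 422]);
translate([508, 783, 0]) cube([40, 40, 422]);
translate([112, 794, 446]) cube([436, 29, 350]);


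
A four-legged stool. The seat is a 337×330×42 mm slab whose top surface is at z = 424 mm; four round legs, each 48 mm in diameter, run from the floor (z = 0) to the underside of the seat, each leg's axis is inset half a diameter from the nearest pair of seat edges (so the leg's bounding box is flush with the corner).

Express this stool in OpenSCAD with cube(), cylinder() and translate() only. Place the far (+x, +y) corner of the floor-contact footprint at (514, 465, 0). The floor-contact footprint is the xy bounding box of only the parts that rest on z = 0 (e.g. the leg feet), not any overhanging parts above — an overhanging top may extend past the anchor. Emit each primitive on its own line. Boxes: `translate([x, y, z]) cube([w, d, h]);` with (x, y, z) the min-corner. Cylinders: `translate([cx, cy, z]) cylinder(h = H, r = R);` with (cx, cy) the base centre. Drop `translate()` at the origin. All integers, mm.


translate([177, 135, 382]) cube([337, 330, 42]);
translate([201, 159, 0]) cylinder(h = 382, r = 24);
translate([490, 159, 0]) cylinder(h = 382, r = 24);
translate([201, 441, 0]) cylinder(h = 382, r = 24);
translate([490, 441, 0]) cylinder(h = 382, r = 24);


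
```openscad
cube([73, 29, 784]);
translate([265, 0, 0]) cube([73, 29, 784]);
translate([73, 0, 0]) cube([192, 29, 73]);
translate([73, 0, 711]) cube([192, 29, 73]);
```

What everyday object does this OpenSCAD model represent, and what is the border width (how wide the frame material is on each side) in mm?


A picture frame. The border width is 73 mm.

Four thin pieces enclosing a rectangular opening — a picture frame. The two full-height stiles are 784 mm tall; the top rail sits at z = 711 and is 73 mm tall, so the border above the opening is 784 − 711 = 73 mm, matching the stile x-width.


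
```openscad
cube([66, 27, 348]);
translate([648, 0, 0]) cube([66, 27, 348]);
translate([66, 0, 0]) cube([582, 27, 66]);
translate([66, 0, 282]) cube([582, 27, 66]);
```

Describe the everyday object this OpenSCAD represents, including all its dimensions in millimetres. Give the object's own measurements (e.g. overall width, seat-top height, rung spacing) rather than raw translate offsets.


A rectangular picture frame lying in the x–z plane (depth along y). The opening is 582 mm wide (x) by 216 mm tall (z), surrounded by a border 66 mm wide on all four sides. The frame is 27 mm deep and is made of two full-height vertical stiles with two horizontal rails fitted between them.


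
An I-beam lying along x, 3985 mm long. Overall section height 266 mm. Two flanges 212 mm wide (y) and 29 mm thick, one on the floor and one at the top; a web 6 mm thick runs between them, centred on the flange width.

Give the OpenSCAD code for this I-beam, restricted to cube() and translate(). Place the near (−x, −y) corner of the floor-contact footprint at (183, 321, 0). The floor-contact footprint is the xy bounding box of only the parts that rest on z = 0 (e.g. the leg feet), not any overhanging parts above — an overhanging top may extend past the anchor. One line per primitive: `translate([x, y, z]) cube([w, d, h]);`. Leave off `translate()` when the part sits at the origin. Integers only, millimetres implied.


translate([183, 321, 0]) cube([3985, 212, 29]);
translate([183, 424, 29]) cube([3985, 6, 208]);
translate([183, 321, 237]) cube([3985, 212, 29]);


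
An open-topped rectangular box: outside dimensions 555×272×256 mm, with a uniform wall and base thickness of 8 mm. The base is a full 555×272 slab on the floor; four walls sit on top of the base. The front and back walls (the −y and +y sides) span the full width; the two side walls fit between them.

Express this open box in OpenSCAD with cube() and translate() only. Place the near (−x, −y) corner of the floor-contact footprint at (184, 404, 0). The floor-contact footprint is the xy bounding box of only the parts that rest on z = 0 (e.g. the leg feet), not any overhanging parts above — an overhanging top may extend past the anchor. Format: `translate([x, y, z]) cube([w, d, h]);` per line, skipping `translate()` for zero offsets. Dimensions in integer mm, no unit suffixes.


translate([184, 404, 0]) cube([555, 272, 8]);
translate([184, 404, 8]) cube([555, 8, 248]);
translate([184, 668, 8]) cube([555, 8, 248]);
translate([184, 412, 8]) cube([8, 256, 248]);
translate([731, 412, 8]) cube([8, 256, 248]);


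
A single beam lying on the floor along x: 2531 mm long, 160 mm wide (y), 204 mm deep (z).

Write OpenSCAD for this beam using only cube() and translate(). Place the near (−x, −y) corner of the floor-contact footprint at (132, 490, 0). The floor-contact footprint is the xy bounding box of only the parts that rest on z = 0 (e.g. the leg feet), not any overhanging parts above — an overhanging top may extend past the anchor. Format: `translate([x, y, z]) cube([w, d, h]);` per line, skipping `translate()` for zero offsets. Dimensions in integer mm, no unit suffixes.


translate([132, 490, 0]) cube([2531, 160, 204]);


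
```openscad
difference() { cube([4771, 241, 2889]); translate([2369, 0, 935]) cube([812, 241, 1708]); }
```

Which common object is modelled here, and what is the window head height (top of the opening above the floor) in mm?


A wall with a window opening. The window head height is 2643 mm.

A wall with a rectangular opening subtracted — a window. Sill at z = 935, opening 1708 mm tall, so the head is at 935 + 1708 = 2643 mm.


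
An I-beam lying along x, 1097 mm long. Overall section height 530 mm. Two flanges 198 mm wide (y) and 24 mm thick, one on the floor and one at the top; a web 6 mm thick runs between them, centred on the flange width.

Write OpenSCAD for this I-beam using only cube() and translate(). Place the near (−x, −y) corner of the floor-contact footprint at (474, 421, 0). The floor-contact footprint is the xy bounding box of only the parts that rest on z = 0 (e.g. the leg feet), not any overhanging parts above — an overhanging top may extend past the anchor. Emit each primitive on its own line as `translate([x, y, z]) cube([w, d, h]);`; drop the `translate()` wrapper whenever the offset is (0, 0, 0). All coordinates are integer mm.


translate([474, 421, 0]) cube([1097, 198, 24]);
translate([474, 517, 24]) cube([1097, 6, 482]);
translate([474, 421, 506]) cube([1097, 198, 24]);


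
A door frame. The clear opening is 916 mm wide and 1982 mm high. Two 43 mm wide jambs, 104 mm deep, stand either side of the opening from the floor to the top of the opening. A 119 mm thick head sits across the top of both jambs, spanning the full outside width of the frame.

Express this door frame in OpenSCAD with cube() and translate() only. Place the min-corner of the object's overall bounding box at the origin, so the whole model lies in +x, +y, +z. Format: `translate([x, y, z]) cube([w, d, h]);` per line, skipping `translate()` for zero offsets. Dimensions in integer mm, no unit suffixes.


cube([43, 104, 1982]);
translate([959, 0, 0]) cube([43, 104, 1982]);
translate([0, 0, 1982]) cube([1002, 104, 119]);


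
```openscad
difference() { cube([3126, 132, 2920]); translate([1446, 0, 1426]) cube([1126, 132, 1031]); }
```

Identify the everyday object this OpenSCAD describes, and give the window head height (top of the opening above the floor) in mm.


A wall with a window opening. The window head height is 2457 mm.

A wall with a rectangular opening subtracted — a window. Sill at z = 1426, opening 1031 mm tall, so the head is at 1426 + 1031 = 2457 mm.


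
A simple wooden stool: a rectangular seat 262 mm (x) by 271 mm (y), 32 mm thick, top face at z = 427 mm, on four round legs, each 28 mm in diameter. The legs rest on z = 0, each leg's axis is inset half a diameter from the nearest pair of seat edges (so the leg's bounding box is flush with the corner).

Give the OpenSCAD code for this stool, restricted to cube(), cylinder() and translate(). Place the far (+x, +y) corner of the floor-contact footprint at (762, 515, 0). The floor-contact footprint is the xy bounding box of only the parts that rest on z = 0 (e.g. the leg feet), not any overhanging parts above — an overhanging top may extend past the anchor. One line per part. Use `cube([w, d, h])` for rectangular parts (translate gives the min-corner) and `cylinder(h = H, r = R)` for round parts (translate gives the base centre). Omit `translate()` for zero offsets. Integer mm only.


translate([500, 244, 395]) cube([262, 271, 32]);
translate([514, 258, 0]) cylinder(h = 395, r = 14);
translate([748, 258, 0]) cylinder(h = 395, r = 14);
translate([514, 501, 0]) cylinder(h = 395, r = 14);
translate([748, 501, 0]) cylinder(h = 395, r = 14);


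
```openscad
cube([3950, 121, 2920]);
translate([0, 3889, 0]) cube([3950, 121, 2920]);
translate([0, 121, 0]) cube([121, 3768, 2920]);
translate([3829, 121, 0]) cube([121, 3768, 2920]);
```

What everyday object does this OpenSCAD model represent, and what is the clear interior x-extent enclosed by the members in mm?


A house (or room) frame. The interior width is 3708 mm.

Four 2920 mm walls enclosing a rectangle with no floor or roof — a room or house frame. Outside width is 3950 mm and wall thickness is 121 mm, so the interior width is 3950 − 2 × 121 = 3708 mm.


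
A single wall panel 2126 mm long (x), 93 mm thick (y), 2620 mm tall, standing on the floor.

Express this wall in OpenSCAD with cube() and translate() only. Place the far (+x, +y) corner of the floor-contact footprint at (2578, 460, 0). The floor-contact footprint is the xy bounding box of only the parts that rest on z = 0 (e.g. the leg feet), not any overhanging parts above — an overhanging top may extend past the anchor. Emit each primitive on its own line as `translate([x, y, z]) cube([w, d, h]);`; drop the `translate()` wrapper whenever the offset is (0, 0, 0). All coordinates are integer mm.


translate([452, 367, 0]) cube([2126, 93, 2620]);


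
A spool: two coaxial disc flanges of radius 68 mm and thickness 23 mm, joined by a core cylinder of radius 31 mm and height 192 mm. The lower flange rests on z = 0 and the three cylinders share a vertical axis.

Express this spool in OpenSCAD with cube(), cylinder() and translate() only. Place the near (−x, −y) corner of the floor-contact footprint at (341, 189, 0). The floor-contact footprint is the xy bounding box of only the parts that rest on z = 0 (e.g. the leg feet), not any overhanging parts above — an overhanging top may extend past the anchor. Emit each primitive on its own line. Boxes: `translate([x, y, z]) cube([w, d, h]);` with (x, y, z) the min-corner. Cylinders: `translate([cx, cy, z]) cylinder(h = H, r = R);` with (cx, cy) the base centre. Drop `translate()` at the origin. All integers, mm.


translate([409, 257, 0]) cylinder(h = 23, r = 68);
translate([409, 257, 23]) cylinder(h = 192, r = 31);
translate([409, 257, 215]) cylinder(h = 23, r = 68);
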